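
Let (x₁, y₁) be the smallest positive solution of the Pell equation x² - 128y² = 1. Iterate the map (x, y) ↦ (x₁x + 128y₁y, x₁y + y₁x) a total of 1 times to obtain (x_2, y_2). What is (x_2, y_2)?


Step 1: Find the fundamental solution (x₁, y₁) of x² - 128y² = 1.
  Expand √128 as a continued fraction. a₀ = ⌊√128⌋ = 11; iterate m_{k+1} = d_k·a_k − m_k, d_{k+1} = (128 − m_{k+1}²)/d_k, a_{k+1} = ⌊(a₀ + m_{k+1})/d_{k+1}⌋ (starting m₀ = 0, d₀ = 1), with convergents p_k = a_k·p_{k-1} + p_{k-2}, q_k = a_k·q_{k-1} + q_{k-2} (p₋₁ = 1, q₋₁ = 0):
  k = 0: a₀ = 11; p₀/q₀ = 11/1; p₀² − 128·q₀² = 121 − 128 = -7.
  k = 1: m = 11, d = 7, a = ⌊(11 + 11)/7⌋ = 3; p/q = (3·11 + 1)/(3·1 + 0) = 34/3; p² − 128·q² = 1156 − 1152 = 4.
  k = 2: m = 10, d = 4, a = ⌊(11 + 10)/4⌋ = 5; p/q = (5·34 + 11)/(5·3 + 1) = 181/16; p² − 128·q² = 32761 − 32768 = -7.
  k = 3: m = 10, d = 7, a = ⌊(11 + 10)/7⌋ = 3; p/q = (3·181 + 34)/(3·16 + 3) = 577/51; p² − 128·q² = 332929 − 332928 = 1.
  The first convergent with p² − 128·q² = 1 gives the fundamental solution (x₁, y₁) = (577, 51).
Step 2: Apply the recurrence (x_{n+1}, y_{n+1}) = (x₁x_n + 128y₁y_n, x₁y_n + y₁x_n) repeatedly.
  From (x_1, y_1) = (577, 51): x_2 = 577·577 + 128·51·51 = 665857; y_2 = 577·51 + 51·577 = 58854.
Step 3: Verify x_2² - 128·y_2² = 443365544449 - 443365544448 = 1 (should be 1). ✓

(x_1, y_1) = (577, 51); (x_2, y_2) = (665857, 58854).


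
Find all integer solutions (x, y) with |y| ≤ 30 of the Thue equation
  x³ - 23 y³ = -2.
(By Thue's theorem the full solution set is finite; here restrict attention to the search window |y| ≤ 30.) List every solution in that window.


The equation is x³ - 23y³ = -2. For fixed y, x³ = 23·y³ − 2, so a solution requires the RHS to be a perfect cube.
Strategy: iterate y from -30 to 30, compute RHS = 23·y³ − 2, and check whether it is a (positive or negative) perfect cube.
Check small values of y:
  y = 0: RHS = -2 is not a perfect cube.
  y = 1: RHS = 21 is not a perfect cube.
  y = -1: RHS = -25 is not a perfect cube.
  y = 2: RHS = 182 is not a perfect cube.
  y = -2: RHS = -186 is not a perfect cube.
  y = 3: RHS = 619 is not a perfect cube.
  y = -3: RHS = -623 is not a perfect cube.
Continuing the search up to |y| = 30 finds no solutions either.
No (x, y) in the scanned range satisfies the equation.

No integer solutions with |y| ≤ 30.


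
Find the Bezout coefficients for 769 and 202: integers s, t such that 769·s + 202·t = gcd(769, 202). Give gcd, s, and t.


Euclidean algorithm on (769, 202) — divide until remainder is 0:
  769 = 3 · 202 + 163
  202 = 1 · 163 + 39
  163 = 4 · 39 + 7
  39 = 5 · 7 + 4
  7 = 1 · 4 + 3
  4 = 1 · 3 + 1
  3 = 3 · 1 + 0
gcd(769, 202) = 1.
Track Bezout coefficients alongside the remainders: start with r₀ = 769 = a·1 + b·0 (s = 1, t = 0) and r₁ = 202 = a·0 + b·1 (s = 0, t = 1); each new remainder r_{k+1} = r_{k-1} − q_k·r_k inherits s_{k+1} = s_{k-1} − q_k·s_k, t_{k+1} = t_{k-1} − q_k·t_k, so r_k = a·s_k + b·t_k at every step:
  q = 3: r = 163, s = 1 − 3·0 = 1, t = 0 − 3·1 = -3  (check: 769·1 + 202·(-3) = 163)
  q = 1: r = 39, s = 0 − 1·1 = -1, t = 1 − 1·(-3) = 4  (check: 769·(-1) + 202·4 = 39)
  q = 4: r = 7, s = 1 − 4·(-1) = 5, t = -3 − 4·4 = -19  (check: 769·5 + 202·(-19) = 7)
  q = 5: r = 4, s = -1 − 5·5 = -26, t = 4 − 5·(-19) = 99  (check: 769·(-26) + 202·99 = 4)
  q = 1: r = 3, s = 5 − 1·(-26) = 31, t = -19 − 1·99 = -118  (check: 769·31 + 202·(-118) = 3)
  q = 1: r = 1, s = -26 − 1·31 = -57, t = 99 − 1·(-118) = 217  (check: 769·(-57) + 202·217 = 1)
The row with r = 1 (the gcd) gives the Bezout coefficients s = -57, t = 217.
Result: 769 · (-57) + 202 · (217) = 1.

gcd(769, 202) = 1; s = -57, t = 217 (check: 769·(-57) + 202·217 = 1).


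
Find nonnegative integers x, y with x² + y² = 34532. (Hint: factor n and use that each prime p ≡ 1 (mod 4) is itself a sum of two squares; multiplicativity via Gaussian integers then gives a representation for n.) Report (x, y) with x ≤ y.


Step 1: Factor n = 34532 = 2^2 · 89 · 97.
Step 2: Check the mod-4 condition on each prime factor: 2 = 2 (special); 89 ≡ 1 (mod 4), exponent 1; 97 ≡ 1 (mod 4), exponent 1.
All primes ≡ 3 (mod 4) appear to even exponent (or don't appear), so by the two-squares theorem n IS expressible as a sum of two squares.
Step 3: Build a representation. Group n = k² · m with k = 2 and m = 89 · 97 = 8633 (a product of primes ≡ 1 (mod 4)); a representation of m scales to one of n via (k·x)² + (k·y)² = k²(x² + y²). Each prime p ≡ 1 (mod 4) is itself a sum of two squares; find a² by testing p − a² for a perfect square:
  89: 89 − 1² = 88, 89 − 2² = 85, 89 − 3² = 80, 89 − 4² = 73, 89 − 5² = 64 = 8² ⇒ 89 = 5² + 8².
  97: 97 − 1² = 96, 97 − 2² = 93, 97 − 3² = 88, 97 − 4² = 81 = 9² ⇒ 97 = 4² + 9².
  Combine using the Brahmagupta–Fibonacci identity (a² + b²)(c² + d²) = (ac − bd)² + (ad + bc)² = (ac + bd)² + (ad − bc)²:
  89 · 97 = 8633: from (5² + 8²)(4² + 9²), take (5·4 − 8·9, 5·9 + 8·4) = (20 − 72, 45 + 32) = (-52, 77); dropping signs (only squares matter) gives (52, 77); check 52² + 77² = 2704 + 5929 = 8633 ✓.
  Scale by k = 2: (2·52, 2·77) = (104, 154).
Step 4: Order so x ≤ y and verify: 104² + 154² = 10816 + 23716 = 34532 = n. ✓

n = 34532 = 104² + 154² (one valid representation with x ≤ y).


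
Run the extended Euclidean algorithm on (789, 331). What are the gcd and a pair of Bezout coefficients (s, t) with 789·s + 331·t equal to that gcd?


Euclidean algorithm on (789, 331) — divide until remainder is 0:
  789 = 2 · 331 + 127
  331 = 2 · 127 + 77
  127 = 1 · 77 + 50
  77 = 1 · 50 + 27
  50 = 1 · 27 + 23
  27 = 1 · 23 + 4
  23 = 5 · 4 + 3
  4 = 1 · 3 + 1
  3 = 3 · 1 + 0
gcd(789, 331) = 1.
Track Bezout coefficients alongside the remainders: start with r₀ = 789 = a·1 + b·0 (s = 1, t = 0) and r₁ = 331 = a·0 + b·1 (s = 0, t = 1); each new remainder r_{k+1} = r_{k-1} − q_k·r_k inherits s_{k+1} = s_{k-1} − q_k·s_k, t_{k+1} = t_{k-1} − q_k·t_k, so r_k = a·s_k + b·t_k at every step:
  q = 2: r = 127, s = 1 − 2·0 = 1, t = 0 − 2·1 = -2  (check: 789·1 + 331·(-2) = 127)
  q = 2: r = 77, s = 0 − 2·1 = -2, t = 1 − 2·(-2) = 5  (check: 789·(-2) + 331·5 = 77)
  q = 1: r = 50, s = 1 − 1·(-2) = 3, t = -2 − 1·5 = -7  (check: 789·3 + 331·(-7) = 50)
  q = 1: r = 27, s = -2 − 1·3 = -5, t = 5 − 1·(-7) = 12  (check: 789·(-5) + 331·12 = 27)
  q = 1: r = 23, s = 3 − 1·(-5) = 8, t = -7 − 1·12 = -19  (check: 789·8 + 331·(-19) = 23)
  q = 1: r = 4, s = -5 − 1·8 = -13, t = 12 − 1·(-19) = 31  (check: 789·(-13) + 331·31 = 4)
  q = 5: r = 3, s = 8 − 5·(-13) = 73, t = -19 − 5·31 = -174  (check: 789·73 + 331·(-174) = 3)
  q = 1: r = 1, s = -13 − 1·73 = -86, t = 31 − 1·(-174) = 205  (check: 789·(-86) + 331·205 = 1)
The row with r = 1 (the gcd) gives the Bezout coefficients s = -86, t = 205.
Result: 789 · (-86) + 331 · (205) = 1.

gcd(789, 331) = 1; s = -86, t = 205 (check: 789·(-86) + 331·205 = 1).


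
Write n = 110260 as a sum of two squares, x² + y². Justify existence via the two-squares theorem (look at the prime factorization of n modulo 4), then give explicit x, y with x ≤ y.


Step 1: Factor n = 110260 = 2^2 · 5 · 37 · 149.
Step 2: Check the mod-4 condition on each prime factor: 2 = 2 (special); 5 ≡ 1 (mod 4), exponent 1; 37 ≡ 1 (mod 4), exponent 1; 149 ≡ 1 (mod 4), exponent 1.
All primes ≡ 3 (mod 4) appear to even exponent (or don't appear), so by the two-squares theorem n IS expressible as a sum of two squares.
Step 3: Build a representation. Group n = k² · m with k = 2 and m = 5 · 37 · 149 = 27565 (a product of primes ≡ 1 (mod 4)); a representation of m scales to one of n via (k·x)² + (k·y)² = k²(x² + y²). Each prime p ≡ 1 (mod 4) is itself a sum of two squares; find a² by testing p − a² for a perfect square:
  5: 5 − 1² = 4 = 2² ⇒ 5 = 1² + 2².
  37: 37 − 1² = 36 = 6² ⇒ 37 = 1² + 6².
  149: 149 − 1² = 148, 149 − 2² = 145, 149 − 3² = 140, 149 − 4² = 133, 149 − 5² = 124, 149 − 6² = 113, 149 − 7² = 100 = 10² ⇒ 149 = 7² + 10².
  Combine using the Brahmagupta–Fibonacci identity (a² + b²)(c² + d²) = (ac − bd)² + (ad + bc)² = (ac + bd)² + (ad − bc)²:
  5 · 37 = 185: from (1² + 2²)(1² + 6²), take (1·1 − 2·6, 1·6 + 2·1) = (1 − 12, 6 + 2) = (-11, 8); dropping signs (only squares matter) gives (11, 8); check 11² + 8² = 121 + 64 = 185 ✓.
  185 · 149 = 27565: from (11² + 8²)(7² + 10²), take (11·7 − 8·10, 11·10 + 8·7) = (77 − 80, 110 + 56) = (-3, 166); dropping signs (only squares matter) gives (3, 166); check 3² + 166² = 9 + 27556 = 27565 ✓.
  Scale by k = 2: (2·3, 2·166) = (6, 332).
Step 4: Order so x ≤ y and verify: 6² + 332² = 36 + 110224 = 110260 = n. ✓

n = 110260 = 6² + 332² (one valid representation with x ≤ y).


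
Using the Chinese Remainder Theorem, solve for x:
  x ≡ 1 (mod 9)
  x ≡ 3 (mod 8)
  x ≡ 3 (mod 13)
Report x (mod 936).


Moduli 9, 8, 13 are pairwise coprime; by CRT there is a unique solution modulo M = 9 · 8 · 13 = 936.
Solve pairwise, accumulating the modulus:
  Start with x ≡ 1 (mod 9).
  Combine with x ≡ 3 (mod 8): since gcd(9, 8) = 1, we get a unique residue mod 72.
    Write x = 1 + 9·t and substitute into x ≡ 3 (mod 8): 9·t ≡ 3 − 1 = 2 (mod 8).
    Reduce coefficients mod 8: 1·t ≡ 2 (mod 8).
    So t ≡ 2 (mod 8).
    Then x = 1 + 9·2 = 19, valid modulo lcm(9, 8) = 72: x ≡ 19 (mod 72).
  Combine with x ≡ 3 (mod 13): since gcd(72, 13) = 1, we get a unique residue mod 936.
    Write x = 19 + 72·t and substitute into x ≡ 3 (mod 13): 72·t ≡ 3 − 19 = -16 (mod 13).
    Reduce coefficients mod 13: 7·t ≡ 10 (mod 13).
    The inverse of 7 mod 13 is 2 (since 7·2 = 14 = 1·13 + 1), so t ≡ 2·10 = 20 ≡ 7 (mod 13).
    Then x = 19 + 72·7 = 523, valid modulo lcm(72, 13) = 936: x ≡ 523 (mod 936).
Verify: 523 mod 9 = 1 ✓, 523 mod 8 = 3 ✓, 523 mod 13 = 3 ✓.

x ≡ 523 (mod 936).


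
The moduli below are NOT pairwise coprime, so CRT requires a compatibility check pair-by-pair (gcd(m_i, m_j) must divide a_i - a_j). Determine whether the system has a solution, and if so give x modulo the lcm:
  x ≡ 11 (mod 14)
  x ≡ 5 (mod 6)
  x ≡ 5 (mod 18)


Moduli 14, 6, 18 are not pairwise coprime, so CRT works modulo lcm(m_i) when all pairwise compatibility conditions hold.
Pairwise compatibility: gcd(m_i, m_j) must divide a_i - a_j for every pair.
Merge one congruence at a time:
  Start: x ≡ 11 (mod 14).
  Combine with x ≡ 5 (mod 6): gcd(14, 6) = 2; 5 - 11 = -6, which IS divisible by 2, so compatible.
    Write x = 11 + 14·t and substitute into x ≡ 5 (mod 6): 14·t ≡ 5 − 11 = -6 (mod 6).
    Divide the congruence (and modulus) by g = 2: 7·t ≡ -3 (mod 3).
    Reduce coefficients mod 3: 1·t ≡ 0 (mod 3).
    So t ≡ 0 (mod 3).
    Then x = 11 + 14·0 = 11, valid modulo lcm(14, 6) = 42: x ≡ 11 (mod 42).
  Combine with x ≡ 5 (mod 18): gcd(42, 18) = 6; 5 - 11 = -6, which IS divisible by 6, so compatible.
    Write x = 11 + 42·t and substitute into x ≡ 5 (mod 18): 42·t ≡ 5 − 11 = -6 (mod 18).
    Divide the congruence (and modulus) by g = 6: 7·t ≡ -1 (mod 3).
    Reduce coefficients mod 3: 1·t ≡ 2 (mod 3).
    So t ≡ 2 (mod 3).
    Then x = 11 + 42·2 = 95, valid modulo lcm(42, 18) = 126: x ≡ 95 (mod 126).
Verify: 95 mod 14 = 11, 95 mod 6 = 5, 95 mod 18 = 5.

x ≡ 95 (mod 126).


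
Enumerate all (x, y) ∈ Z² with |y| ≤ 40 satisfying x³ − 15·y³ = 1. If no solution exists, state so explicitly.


The equation is x³ - 15y³ = 1. For fixed y, x³ = 15·y³ + 1, so a solution requires the RHS to be a perfect cube.
Strategy: iterate y from -40 to 40, compute RHS = 15·y³ + 1, and check whether it is a (positive or negative) perfect cube.
Check small values of y:
  y = 0: RHS = 1 = (1)³ ⇒ x = 1 works.
  y = 1: RHS = 16 is not a perfect cube.
  y = -1: RHS = -14 is not a perfect cube.
  y = 2: RHS = 121 is not a perfect cube.
  y = -2: RHS = -119 is not a perfect cube.
  y = 3: RHS = 406 is not a perfect cube.
  y = -3: RHS = -404 is not a perfect cube.
Continuing the search up to |y| = 40 finds no further solutions beyond those listed.
Collected solutions: (1, 0).

Solutions (with |y| ≤ 40): (1, 0).


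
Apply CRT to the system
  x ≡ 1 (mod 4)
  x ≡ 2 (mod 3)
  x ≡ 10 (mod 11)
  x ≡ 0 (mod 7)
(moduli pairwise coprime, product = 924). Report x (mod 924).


Product of moduli M = 4 · 3 · 11 · 7 = 924.
Merge one congruence at a time:
  Start: x ≡ 1 (mod 4).
  Combine with x ≡ 2 (mod 3); new modulus lcm = 12.
    Write x = 1 + 4·t and substitute into x ≡ 2 (mod 3): 4·t ≡ 2 − 1 = 1 (mod 3).
    Reduce coefficients mod 3: 1·t ≡ 1 (mod 3).
    So t ≡ 1 (mod 3).
    Then x = 1 + 4·1 = 5, valid modulo lcm(4, 3) = 12: x ≡ 5 (mod 12).
  Combine with x ≡ 10 (mod 11); new modulus lcm = 132.
    Write x = 5 + 12·t and substitute into x ≡ 10 (mod 11): 12·t ≡ 10 − 5 = 5 (mod 11).
    Reduce coefficients mod 11: 1·t ≡ 5 (mod 11).
    So t ≡ 5 (mod 11).
    Then x = 5 + 12·5 = 65, valid modulo lcm(12, 11) = 132: x ≡ 65 (mod 132).
  Combine with x ≡ 0 (mod 7); new modulus lcm = 924.
    Write x = 65 + 132·t and substitute into x ≡ 0 (mod 7): 132·t ≡ 0 − 65 = -65 (mod 7).
    Reduce coefficients mod 7: 6·t ≡ 5 (mod 7).
    The inverse of 6 mod 7 is 6 (since 6·6 = 36 = 5·7 + 1), so t ≡ 6·5 = 30 ≡ 2 (mod 7).
    Then x = 65 + 132·2 = 329, valid modulo lcm(132, 7) = 924: x ≡ 329 (mod 924).
Verify against each original: 329 mod 4 = 1, 329 mod 3 = 2, 329 mod 11 = 10, 329 mod 7 = 0.

x ≡ 329 (mod 924).


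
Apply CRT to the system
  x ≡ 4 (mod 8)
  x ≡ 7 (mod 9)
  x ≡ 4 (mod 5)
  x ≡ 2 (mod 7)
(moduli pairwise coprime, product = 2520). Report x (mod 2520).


Product of moduli M = 8 · 9 · 5 · 7 = 2520.
Merge one congruence at a time:
  Start: x ≡ 4 (mod 8).
  Combine with x ≡ 7 (mod 9); new modulus lcm = 72.
    Write x = 4 + 8·t and substitute into x ≡ 7 (mod 9): 8·t ≡ 7 − 4 = 3 (mod 9).
    The inverse of 8 mod 9 is 8 (since 8·8 = 64 = 7·9 + 1), so t ≡ 8·3 = 24 ≡ 6 (mod 9).
    Then x = 4 + 8·6 = 52, valid modulo lcm(8, 9) = 72: x ≡ 52 (mod 72).
  Combine with x ≡ 4 (mod 5); new modulus lcm = 360.
    Write x = 52 + 72·t and substitute into x ≡ 4 (mod 5): 72·t ≡ 4 − 52 = -48 (mod 5).
    Reduce coefficients mod 5: 2·t ≡ 2 (mod 5).
    The inverse of 2 mod 5 is 3 (since 2·3 = 6 = 1·5 + 1), so t ≡ 3·2 = 6 ≡ 1 (mod 5).
    Then x = 52 + 72·1 = 124, valid modulo lcm(72, 5) = 360: x ≡ 124 (mod 360).
  Combine with x ≡ 2 (mod 7); new modulus lcm = 2520.
    Write x = 124 + 360·t and substitute into x ≡ 2 (mod 7): 360·t ≡ 2 − 124 = -122 (mod 7).
    Reduce coefficients mod 7: 3·t ≡ 4 (mod 7).
    The inverse of 3 mod 7 is 5 (since 3·5 = 15 = 2·7 + 1), so t ≡ 5·4 = 20 ≡ 6 (mod 7).
    Then x = 124 + 360·6 = 2284, valid modulo lcm(360, 7) = 2520: x ≡ 2284 (mod 2520).
Verify against each original: 2284 mod 8 = 4, 2284 mod 9 = 7, 2284 mod 5 = 4, 2284 mod 7 = 2.

x ≡ 2284 (mod 2520).


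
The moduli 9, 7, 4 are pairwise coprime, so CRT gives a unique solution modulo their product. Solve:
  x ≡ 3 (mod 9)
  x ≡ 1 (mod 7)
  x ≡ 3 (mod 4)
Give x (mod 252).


Moduli 9, 7, 4 are pairwise coprime; by CRT there is a unique solution modulo M = 9 · 7 · 4 = 252.
Solve pairwise, accumulating the modulus:
  Start with x ≡ 3 (mod 9).
  Combine with x ≡ 1 (mod 7): since gcd(9, 7) = 1, we get a unique residue mod 63.
    Write x = 3 + 9·t and substitute into x ≡ 1 (mod 7): 9·t ≡ 1 − 3 = -2 (mod 7).
    Reduce coefficients mod 7: 2·t ≡ 5 (mod 7).
    The inverse of 2 mod 7 is 4 (since 2·4 = 8 = 1·7 + 1), so t ≡ 4·5 = 20 ≡ 6 (mod 7).
    Then x = 3 + 9·6 = 57, valid modulo lcm(9, 7) = 63: x ≡ 57 (mod 63).
  Combine with x ≡ 3 (mod 4): since gcd(63, 4) = 1, we get a unique residue mod 252.
    Write x = 57 + 63·t and substitute into x ≡ 3 (mod 4): 63·t ≡ 3 − 57 = -54 (mod 4).
    Reduce coefficients mod 4: 3·t ≡ 2 (mod 4).
    The inverse of 3 mod 4 is 3 (since 3·3 = 9 = 2·4 + 1), so t ≡ 3·2 = 6 ≡ 2 (mod 4).
    Then x = 57 + 63·2 = 183, valid modulo lcm(63, 4) = 252: x ≡ 183 (mod 252).
Verify: 183 mod 9 = 3 ✓, 183 mod 7 = 1 ✓, 183 mod 4 = 3 ✓.

x ≡ 183 (mod 252).


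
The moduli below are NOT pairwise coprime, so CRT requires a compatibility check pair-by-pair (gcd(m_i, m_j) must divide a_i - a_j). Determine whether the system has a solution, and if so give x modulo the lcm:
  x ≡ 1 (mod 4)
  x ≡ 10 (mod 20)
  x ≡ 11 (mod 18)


Moduli 4, 20, 18 are not pairwise coprime, so CRT works modulo lcm(m_i) when all pairwise compatibility conditions hold.
Pairwise compatibility: gcd(m_i, m_j) must divide a_i - a_j for every pair.
Merge one congruence at a time:
  Start: x ≡ 1 (mod 4).
  Combine with x ≡ 10 (mod 20): gcd(4, 20) = 4, and 10 - 1 = 9 is NOT divisible by 4.
    ⇒ system is inconsistent (no integer solution).

No solution (the system is inconsistent).


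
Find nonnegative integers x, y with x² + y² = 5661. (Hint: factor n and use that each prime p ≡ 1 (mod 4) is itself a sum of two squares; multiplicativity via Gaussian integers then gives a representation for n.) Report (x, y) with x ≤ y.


Step 1: Factor n = 5661 = 3^2 · 17 · 37.
Step 2: Check the mod-4 condition on each prime factor: 3 ≡ 3 (mod 4), exponent 2 (must be even); 17 ≡ 1 (mod 4), exponent 1; 37 ≡ 1 (mod 4), exponent 1.
All primes ≡ 3 (mod 4) appear to even exponent (or don't appear), so by the two-squares theorem n IS expressible as a sum of two squares.
Step 3: Build a representation. Group n = k² · m with k = 3 and m = 17 · 37 = 629 (a product of primes ≡ 1 (mod 4)); a representation of m scales to one of n via (k·x)² + (k·y)² = k²(x² + y²). Each prime p ≡ 1 (mod 4) is itself a sum of two squares; find a² by testing p − a² for a perfect square:
  17: 17 − 1² = 16 = 4² ⇒ 17 = 1² + 4².
  37: 37 − 1² = 36 = 6² ⇒ 37 = 1² + 6².
  Combine using the Brahmagupta–Fibonacci identity (a² + b²)(c² + d²) = (ac − bd)² + (ad + bc)² = (ac + bd)² + (ad − bc)²:
  17 · 37 = 629: from (1² + 4²)(1² + 6²), take (1·1 − 4·6, 1·6 + 4·1) = (1 − 24, 6 + 4) = (-23, 10); dropping signs (only squares matter) gives (23, 10); check 23² + 10² = 529 + 100 = 629 ✓.
  Scale by k = 3: (3·23, 3·10) = (69, 30).
Step 4: Order so x ≤ y and verify: 30² + 69² = 900 + 4761 = 5661 = n. ✓

n = 5661 = 30² + 69² (one valid representation with x ≤ y).


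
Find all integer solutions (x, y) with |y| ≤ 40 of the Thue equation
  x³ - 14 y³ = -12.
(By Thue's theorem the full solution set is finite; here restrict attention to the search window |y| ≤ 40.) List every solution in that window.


The equation is x³ - 14y³ = -12. For fixed y, x³ = 14·y³ − 12, so a solution requires the RHS to be a perfect cube.
Strategy: iterate y from -40 to 40, compute RHS = 14·y³ − 12, and check whether it is a (positive or negative) perfect cube.
Check small values of y:
  y = 0: RHS = -12 is not a perfect cube.
  y = 1: RHS = 2 is not a perfect cube.
  y = -1: RHS = -26 is not a perfect cube.
  y = 2: RHS = 100 is not a perfect cube.
  y = -2: RHS = -124 is not a perfect cube.
  y = 3: RHS = 366 is not a perfect cube.
  y = -3: RHS = -390 is not a perfect cube.
Continuing the search up to |y| = 40 finds no solutions either.
No (x, y) in the scanned range satisfies the equation.

No integer solutions with |y| ≤ 40.


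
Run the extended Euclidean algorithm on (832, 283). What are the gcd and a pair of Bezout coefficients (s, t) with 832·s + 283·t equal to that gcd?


Euclidean algorithm on (832, 283) — divide until remainder is 0:
  832 = 2 · 283 + 266
  283 = 1 · 266 + 17
  266 = 15 · 17 + 11
  17 = 1 · 11 + 6
  11 = 1 · 6 + 5
  6 = 1 · 5 + 1
  5 = 5 · 1 + 0
gcd(832, 283) = 1.
Track Bezout coefficients alongside the remainders: start with r₀ = 832 = a·1 + b·0 (s = 1, t = 0) and r₁ = 283 = a·0 + b·1 (s = 0, t = 1); each new remainder r_{k+1} = r_{k-1} − q_k·r_k inherits s_{k+1} = s_{k-1} − q_k·s_k, t_{k+1} = t_{k-1} − q_k·t_k, so r_k = a·s_k + b·t_k at every step:
  q = 2: r = 266, s = 1 − 2·0 = 1, t = 0 − 2·1 = -2  (check: 832·1 + 283·(-2) = 266)
  q = 1: r = 17, s = 0 − 1·1 = -1, t = 1 − 1·(-2) = 3  (check: 832·(-1) + 283·3 = 17)
  q = 15: r = 11, s = 1 − 15·(-1) = 16, t = -2 − 15·3 = -47  (check: 832·16 + 283·(-47) = 11)
  q = 1: r = 6, s = -1 − 1·16 = -17, t = 3 − 1·(-47) = 50  (check: 832·(-17) + 283·50 = 6)
  q = 1: r = 5, s = 16 − 1·(-17) = 33, t = -47 − 1·50 = -97  (check: 832·33 + 283·(-97) = 5)
  q = 1: r = 1, s = -17 − 1·33 = -50, t = 50 − 1·(-97) = 147  (check: 832·(-50) + 283·147 = 1)
The row with r = 1 (the gcd) gives the Bezout coefficients s = -50, t = 147.
Result: 832 · (-50) + 283 · (147) = 1.

gcd(832, 283) = 1; s = -50, t = 147 (check: 832·(-50) + 283·147 = 1).


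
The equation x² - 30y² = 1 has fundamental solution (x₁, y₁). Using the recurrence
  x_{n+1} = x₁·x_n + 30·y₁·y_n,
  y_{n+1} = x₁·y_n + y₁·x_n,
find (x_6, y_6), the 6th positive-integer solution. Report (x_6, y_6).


Step 1: Find the fundamental solution (x₁, y₁) of x² - 30y² = 1.
  Expand √30 as a continued fraction. a₀ = ⌊√30⌋ = 5; iterate m_{k+1} = d_k·a_k − m_k, d_{k+1} = (30 − m_{k+1}²)/d_k, a_{k+1} = ⌊(a₀ + m_{k+1})/d_{k+1}⌋ (starting m₀ = 0, d₀ = 1), with convergents p_k = a_k·p_{k-1} + p_{k-2}, q_k = a_k·q_{k-1} + q_{k-2} (p₋₁ = 1, q₋₁ = 0):
  k = 0: a₀ = 5; p₀/q₀ = 5/1; p₀² − 30·q₀² = 25 − 30 = -5.
  k = 1: m = 5, d = 5, a = ⌊(5 + 5)/5⌋ = 2; p/q = (2·5 + 1)/(2·1 + 0) = 11/2; p² − 30·q² = 121 − 120 = 1.
  The first convergent with p² − 30·q² = 1 gives the fundamental solution (x₁, y₁) = (11, 2).
Step 2: Apply the recurrence (x_{n+1}, y_{n+1}) = (x₁x_n + 30y₁y_n, x₁y_n + y₁x_n) repeatedly.
  From (x_1, y_1) = (11, 2): x_2 = 11·11 + 30·2·2 = 241; y_2 = 11·2 + 2·11 = 44.
  From (x_2, y_2) = (241, 44): x_3 = 11·241 + 30·2·44 = 5291; y_3 = 11·44 + 2·241 = 966.
  From (x_3, y_3) = (5291, 966): x_4 = 11·5291 + 30·2·966 = 116161; y_4 = 11·966 + 2·5291 = 21208.
  From (x_4, y_4) = (116161, 21208): x_5 = 11·116161 + 30·2·21208 = 2550251; y_5 = 11·21208 + 2·116161 = 465610.
  From (x_5, y_5) = (2550251, 465610): x_6 = 11·2550251 + 30·2·465610 = 55989361; y_6 = 11·465610 + 2·2550251 = 10222212.
Step 3: Verify x_6² - 30·y_6² = 3134808545188321 - 3134808545188320 = 1 (should be 1). ✓

(x_1, y_1) = (11, 2); (x_6, y_6) = (55989361, 10222212).


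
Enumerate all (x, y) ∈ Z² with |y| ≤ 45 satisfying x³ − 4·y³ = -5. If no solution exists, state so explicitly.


The equation is x³ - 4y³ = -5. For fixed y, x³ = 4·y³ − 5, so a solution requires the RHS to be a perfect cube.
Strategy: iterate y from -45 to 45, compute RHS = 4·y³ − 5, and check whether it is a (positive or negative) perfect cube.
Check small values of y:
  y = 0: RHS = -5 is not a perfect cube.
  y = 1: RHS = -1 = (-1)³ ⇒ x = -1 works.
  y = -1: RHS = -9 is not a perfect cube.
  y = 2: RHS = 27 = (3)³ ⇒ x = 3 works.
  y = -2: RHS = -37 is not a perfect cube.
  y = 3: RHS = 103 is not a perfect cube.
  y = -3: RHS = -113 is not a perfect cube.
Continuing the search up to |y| = 45 finds no further solutions beyond those listed.
Collected solutions: (-1, 1), (3, 2).

Solutions (with |y| ≤ 45): (-1, 1), (3, 2).


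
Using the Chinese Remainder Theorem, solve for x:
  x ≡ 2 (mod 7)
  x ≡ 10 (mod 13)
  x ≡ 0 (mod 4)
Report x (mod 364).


Moduli 7, 13, 4 are pairwise coprime; by CRT there is a unique solution modulo M = 7 · 13 · 4 = 364.
Solve pairwise, accumulating the modulus:
  Start with x ≡ 2 (mod 7).
  Combine with x ≡ 10 (mod 13): since gcd(7, 13) = 1, we get a unique residue mod 91.
    Write x = 2 + 7·t and substitute into x ≡ 10 (mod 13): 7·t ≡ 10 − 2 = 8 (mod 13).
    The inverse of 7 mod 13 is 2 (since 7·2 = 14 = 1·13 + 1), so t ≡ 2·8 = 16 ≡ 3 (mod 13).
    Then x = 2 + 7·3 = 23, valid modulo lcm(7, 13) = 91: x ≡ 23 (mod 91).
  Combine with x ≡ 0 (mod 4): since gcd(91, 4) = 1, we get a unique residue mod 364.
    Write x = 23 + 91·t and substitute into x ≡ 0 (mod 4): 91·t ≡ 0 − 23 = -23 (mod 4).
    Reduce coefficients mod 4: 3·t ≡ 1 (mod 4).
    The inverse of 3 mod 4 is 3 (since 3·3 = 9 = 2·4 + 1), so t ≡ 3·1 = 3 ≡ 3 (mod 4).
    Then x = 23 + 91·3 = 296, valid modulo lcm(91, 4) = 364: x ≡ 296 (mod 364).
Verify: 296 mod 7 = 2 ✓, 296 mod 13 = 10 ✓, 296 mod 4 = 0 ✓.

x ≡ 296 (mod 364).


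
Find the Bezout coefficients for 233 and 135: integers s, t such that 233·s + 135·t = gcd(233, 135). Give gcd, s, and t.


Euclidean algorithm on (233, 135) — divide until remainder is 0:
  233 = 1 · 135 + 98
  135 = 1 · 98 + 37
  98 = 2 · 37 + 24
  37 = 1 · 24 + 13
  24 = 1 · 13 + 11
  13 = 1 · 11 + 2
  11 = 5 · 2 + 1
  2 = 2 · 1 + 0
gcd(233, 135) = 1.
Track Bezout coefficients alongside the remainders: start with r₀ = 233 = a·1 + b·0 (s = 1, t = 0) and r₁ = 135 = a·0 + b·1 (s = 0, t = 1); each new remainder r_{k+1} = r_{k-1} − q_k·r_k inherits s_{k+1} = s_{k-1} − q_k·s_k, t_{k+1} = t_{k-1} − q_k·t_k, so r_k = a·s_k + b·t_k at every step:
  q = 1: r = 98, s = 1 − 1·0 = 1, t = 0 − 1·1 = -1  (check: 233·1 + 135·(-1) = 98)
  q = 1: r = 37, s = 0 − 1·1 = -1, t = 1 − 1·(-1) = 2  (check: 233·(-1) + 135·2 = 37)
  q = 2: r = 24, s = 1 − 2·(-1) = 3, t = -1 − 2·2 = -5  (check: 233·3 + 135·(-5) = 24)
  q = 1: r = 13, s = -1 − 1·3 = -4, t = 2 − 1·(-5) = 7  (check: 233·(-4) + 135·7 = 13)
  q = 1: r = 11, s = 3 − 1·(-4) = 7, t = -5 − 1·7 = -12  (check: 233·7 + 135·(-12) = 11)
  q = 1: r = 2, s = -4 − 1·7 = -11, t = 7 − 1·(-12) = 19  (check: 233·(-11) + 135·19 = 2)
  q = 5: r = 1, s = 7 − 5·(-11) = 62, t = -12 − 5·19 = -107  (check: 233·62 + 135·(-107) = 1)
The row with r = 1 (the gcd) gives the Bezout coefficients s = 62, t = -107.
Result: 233 · (62) + 135 · (-107) = 1.

gcd(233, 135) = 1; s = 62, t = -107 (check: 233·62 + 135·(-107) = 1).


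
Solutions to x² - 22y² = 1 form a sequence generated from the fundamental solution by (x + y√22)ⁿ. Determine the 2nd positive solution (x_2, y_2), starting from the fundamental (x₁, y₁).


Step 1: Find the fundamental solution (x₁, y₁) of x² - 22y² = 1.
  Expand √22 as a continued fraction. a₀ = ⌊√22⌋ = 4; iterate m_{k+1} = d_k·a_k − m_k, d_{k+1} = (22 − m_{k+1}²)/d_k, a_{k+1} = ⌊(a₀ + m_{k+1})/d_{k+1}⌋ (starting m₀ = 0, d₀ = 1), with convergents p_k = a_k·p_{k-1} + p_{k-2}, q_k = a_k·q_{k-1} + q_{k-2} (p₋₁ = 1, q₋₁ = 0):
  k = 0: a₀ = 4; p₀/q₀ = 4/1; p₀² − 22·q₀² = 16 − 22 = -6.
  k = 1: m = 4, d = 6, a = ⌊(4 + 4)/6⌋ = 1; p/q = (1·4 + 1)/(1·1 + 0) = 5/1; p² − 22·q² = 25 − 22 = 3.
  k = 2: m = 2, d = 3, a = ⌊(4 + 2)/3⌋ = 2; p/q = (2·5 + 4)/(2·1 + 1) = 14/3; p² − 22·q² = 196 − 198 = -2.
  k = 3: m = 4, d = 2, a = ⌊(4 + 4)/2⌋ = 4; p/q = (4·14 + 5)/(4·3 + 1) = 61/13; p² − 22·q² = 3721 − 3718 = 3.
  k = 4: m = 4, d = 3, a = ⌊(4 + 4)/3⌋ = 2; p/q = (2·61 + 14)/(2·13 + 3) = 136/29; p² − 22·q² = 18496 − 18502 = -6.
  k = 5: m = 2, d = 6, a = ⌊(4 + 2)/6⌋ = 1; p/q = (1·136 + 61)/(1·29 + 13) = 197/42; p² − 22·q² = 38809 − 38808 = 1.
  The first convergent with p² − 22·q² = 1 gives the fundamental solution (x₁, y₁) = (197, 42).
Step 2: Apply the recurrence (x_{n+1}, y_{n+1}) = (x₁x_n + 22y₁y_n, x₁y_n + y₁x_n) repeatedly.
  From (x_1, y_1) = (197, 42): x_2 = 197·197 + 22·42·42 = 77617; y_2 = 197·42 + 42·197 = 16548.
Step 3: Verify x_2² - 22·y_2² = 6024398689 - 6024398688 = 1 (should be 1). ✓

(x_1, y_1) = (197, 42); (x_2, y_2) = (77617, 16548).


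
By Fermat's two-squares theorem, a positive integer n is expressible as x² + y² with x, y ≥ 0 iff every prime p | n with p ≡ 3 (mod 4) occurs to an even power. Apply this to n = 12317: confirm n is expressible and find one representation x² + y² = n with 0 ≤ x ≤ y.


Step 1: Factor n = 12317 = 109 · 113.
Step 2: Check the mod-4 condition on each prime factor: 109 ≡ 1 (mod 4), exponent 1; 113 ≡ 1 (mod 4), exponent 1.
All primes ≡ 3 (mod 4) appear to even exponent (or don't appear), so by the two-squares theorem n IS expressible as a sum of two squares.
Step 3: Build a representation. Here n = 109 · 113 is a product of primes ≡ 1 (mod 4). Each prime p ≡ 1 (mod 4) is itself a sum of two squares; find a² by testing p − a² for a perfect square:
  109: 109 − 1² = 108, 109 − 2² = 105, 109 − 3² = 100 = 10² ⇒ 109 = 3² + 10².
  113: 113 − 1² = 112, 113 − 2² = 109, 113 − 3² = 104, 113 − 4² = 97, 113 − 5² = 88, 113 − 6² = 77, 113 − 7² = 64 = 8² ⇒ 113 = 7² + 8².
  Combine using the Brahmagupta–Fibonacci identity (a² + b²)(c² + d²) = (ac − bd)² + (ad + bc)² = (ac + bd)² + (ad − bc)²:
  109 · 113 = 12317: from (3² + 10²)(7² + 8²), take (3·7 − 10·8, 3·8 + 10·7) = (21 − 80, 24 + 70) = (-59, 94); dropping signs (only squares matter) gives (59, 94); check 59² + 94² = 3481 + 8836 = 12317 ✓.
Step 4: Order so x ≤ y and verify: 59² + 94² = 3481 + 8836 = 12317 = n. ✓

n = 12317 = 59² + 94² (one valid representation with x ≤ y).


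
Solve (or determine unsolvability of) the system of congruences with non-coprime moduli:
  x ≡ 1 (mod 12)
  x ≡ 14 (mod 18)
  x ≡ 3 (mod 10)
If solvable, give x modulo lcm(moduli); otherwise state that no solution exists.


Moduli 12, 18, 10 are not pairwise coprime, so CRT works modulo lcm(m_i) when all pairwise compatibility conditions hold.
Pairwise compatibility: gcd(m_i, m_j) must divide a_i - a_j for every pair.
Merge one congruence at a time:
  Start: x ≡ 1 (mod 12).
  Combine with x ≡ 14 (mod 18): gcd(12, 18) = 6, and 14 - 1 = 13 is NOT divisible by 6.
    ⇒ system is inconsistent (no integer solution).

No solution (the system is inconsistent).


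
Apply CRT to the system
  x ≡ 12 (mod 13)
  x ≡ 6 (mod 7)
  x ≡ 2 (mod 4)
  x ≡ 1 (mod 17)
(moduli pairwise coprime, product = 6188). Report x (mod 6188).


Product of moduli M = 13 · 7 · 4 · 17 = 6188.
Merge one congruence at a time:
  Start: x ≡ 12 (mod 13).
  Combine with x ≡ 6 (mod 7); new modulus lcm = 91.
    Write x = 12 + 13·t and substitute into x ≡ 6 (mod 7): 13·t ≡ 6 − 12 = -6 (mod 7).
    Reduce coefficients mod 7: 6·t ≡ 1 (mod 7).
    The inverse of 6 mod 7 is 6 (since 6·6 = 36 = 5·7 + 1), so t ≡ 6·1 = 6 ≡ 6 (mod 7).
    Then x = 12 + 13·6 = 90, valid modulo lcm(13, 7) = 91: x ≡ 90 (mod 91).
  Combine with x ≡ 2 (mod 4); new modulus lcm = 364.
    Write x = 90 + 91·t and substitute into x ≡ 2 (mod 4): 91·t ≡ 2 − 90 = -88 (mod 4).
    Reduce coefficients mod 4: 3·t ≡ 0 (mod 4).
    The inverse of 3 mod 4 is 3 (since 3·3 = 9 = 2·4 + 1), so t ≡ 3·0 = 0 ≡ 0 (mod 4).
    Then x = 90 + 91·0 = 90, valid modulo lcm(91, 4) = 364: x ≡ 90 (mod 364).
  Combine with x ≡ 1 (mod 17); new modulus lcm = 6188.
    Write x = 90 + 364·t and substitute into x ≡ 1 (mod 17): 364·t ≡ 1 − 90 = -89 (mod 17).
    Reduce coefficients mod 17: 7·t ≡ 13 (mod 17).
    The inverse of 7 mod 17 is 5 (since 7·5 = 35 = 2·17 + 1), so t ≡ 5·13 = 65 ≡ 14 (mod 17).
    Then x = 90 + 364·14 = 5186, valid modulo lcm(364, 17) = 6188: x ≡ 5186 (mod 6188).
Verify against each original: 5186 mod 13 = 12, 5186 mod 7 = 6, 5186 mod 4 = 2, 5186 mod 17 = 1.

x ≡ 5186 (mod 6188).


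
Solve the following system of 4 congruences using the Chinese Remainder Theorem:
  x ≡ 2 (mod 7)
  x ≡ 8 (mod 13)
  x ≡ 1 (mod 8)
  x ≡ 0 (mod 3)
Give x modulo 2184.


Product of moduli M = 7 · 13 · 8 · 3 = 2184.
Merge one congruence at a time:
  Start: x ≡ 2 (mod 7).
  Combine with x ≡ 8 (mod 13); new modulus lcm = 91.
    Write x = 2 + 7·t and substitute into x ≡ 8 (mod 13): 7·t ≡ 8 − 2 = 6 (mod 13).
    The inverse of 7 mod 13 is 2 (since 7·2 = 14 = 1·13 + 1), so t ≡ 2·6 = 12 ≡ 12 (mod 13).
    Then x = 2 + 7·12 = 86, valid modulo lcm(7, 13) = 91: x ≡ 86 (mod 91).
  Combine with x ≡ 1 (mod 8); new modulus lcm = 728.
    Write x = 86 + 91·t and substitute into x ≡ 1 (mod 8): 91·t ≡ 1 − 86 = -85 (mod 8).
    Reduce coefficients mod 8: 3·t ≡ 3 (mod 8).
    The inverse of 3 mod 8 is 3 (since 3·3 = 9 = 1·8 + 1), so t ≡ 3·3 = 9 ≡ 1 (mod 8).
    Then x = 86 + 91·1 = 177, valid modulo lcm(91, 8) = 728: x ≡ 177 (mod 728).
  Combine with x ≡ 0 (mod 3); new modulus lcm = 2184.
    Write x = 177 + 728·t and substitute into x ≡ 0 (mod 3): 728·t ≡ 0 − 177 = -177 (mod 3).
    Reduce coefficients mod 3: 2·t ≡ 0 (mod 3).
    The inverse of 2 mod 3 is 2 (since 2·2 = 4 = 1·3 + 1), so t ≡ 2·0 = 0 ≡ 0 (mod 3).
    Then x = 177 + 728·0 = 177, valid modulo lcm(728, 3) = 2184: x ≡ 177 (mod 2184).
Verify against each original: 177 mod 7 = 2, 177 mod 13 = 8, 177 mod 8 = 1, 177 mod 3 = 0.

x ≡ 177 (mod 2184).


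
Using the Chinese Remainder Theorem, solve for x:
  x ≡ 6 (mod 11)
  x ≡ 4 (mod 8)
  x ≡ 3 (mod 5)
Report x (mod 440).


Moduli 11, 8, 5 are pairwise coprime; by CRT there is a unique solution modulo M = 11 · 8 · 5 = 440.
Solve pairwise, accumulating the modulus:
  Start with x ≡ 6 (mod 11).
  Combine with x ≡ 4 (mod 8): since gcd(11, 8) = 1, we get a unique residue mod 88.
    Write x = 6 + 11·t and substitute into x ≡ 4 (mod 8): 11·t ≡ 4 − 6 = -2 (mod 8).
    Reduce coefficients mod 8: 3·t ≡ 6 (mod 8).
    The inverse of 3 mod 8 is 3 (since 3·3 = 9 = 1·8 + 1), so t ≡ 3·6 = 18 ≡ 2 (mod 8).
    Then x = 6 + 11·2 = 28, valid modulo lcm(11, 8) = 88: x ≡ 28 (mod 88).
  Combine with x ≡ 3 (mod 5): since gcd(88, 5) = 1, we get a unique residue mod 440.
    Write x = 28 + 88·t and substitute into x ≡ 3 (mod 5): 88·t ≡ 3 − 28 = -25 (mod 5).
    Reduce coefficients mod 5: 3·t ≡ 0 (mod 5).
    The inverse of 3 mod 5 is 2 (since 3·2 = 6 = 1·5 + 1), so t ≡ 2·0 = 0 ≡ 0 (mod 5).
    Then x = 28 + 88·0 = 28, valid modulo lcm(88, 5) = 440: x ≡ 28 (mod 440).
Verify: 28 mod 11 = 6 ✓, 28 mod 8 = 4 ✓, 28 mod 5 = 3 ✓.

x ≡ 28 (mod 440).


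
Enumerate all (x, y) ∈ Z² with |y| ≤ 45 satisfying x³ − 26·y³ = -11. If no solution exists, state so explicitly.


The equation is x³ - 26y³ = -11. For fixed y, x³ = 26·y³ − 11, so a solution requires the RHS to be a perfect cube.
Strategy: iterate y from -45 to 45, compute RHS = 26·y³ − 11, and check whether it is a (positive or negative) perfect cube.
Check small values of y:
  y = 0: RHS = -11 is not a perfect cube.
  y = 1: RHS = 15 is not a perfect cube.
  y = -1: RHS = -37 is not a perfect cube.
  y = 2: RHS = 197 is not a perfect cube.
  y = -2: RHS = -219 is not a perfect cube.
  y = 3: RHS = 691 is not a perfect cube.
  y = -3: RHS = -713 is not a perfect cube.
Continuing the search up to |y| = 45 finds no solutions either.
No (x, y) in the scanned range satisfies the equation.

No integer solutions with |y| ≤ 45.


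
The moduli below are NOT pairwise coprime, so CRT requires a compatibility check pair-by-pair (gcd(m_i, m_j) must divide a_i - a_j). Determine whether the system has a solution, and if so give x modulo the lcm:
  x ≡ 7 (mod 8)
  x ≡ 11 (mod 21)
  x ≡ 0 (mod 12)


Moduli 8, 21, 12 are not pairwise coprime, so CRT works modulo lcm(m_i) when all pairwise compatibility conditions hold.
Pairwise compatibility: gcd(m_i, m_j) must divide a_i - a_j for every pair.
Merge one congruence at a time:
  Start: x ≡ 7 (mod 8).
  Combine with x ≡ 11 (mod 21): gcd(8, 21) = 1; 11 - 7 = 4, which IS divisible by 1, so compatible.
    Write x = 7 + 8·t and substitute into x ≡ 11 (mod 21): 8·t ≡ 11 − 7 = 4 (mod 21).
    The inverse of 8 mod 21 is 8 (since 8·8 = 64 = 3·21 + 1), so t ≡ 8·4 = 32 ≡ 11 (mod 21).
    Then x = 7 + 8·11 = 95, valid modulo lcm(8, 21) = 168: x ≡ 95 (mod 168).
  Combine with x ≡ 0 (mod 12): gcd(168, 12) = 12, and 0 - 95 = -95 is NOT divisible by 12.
    ⇒ system is inconsistent (no integer solution).

No solution (the system is inconsistent).


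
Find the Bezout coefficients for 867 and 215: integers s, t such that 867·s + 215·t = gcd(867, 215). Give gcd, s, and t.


Euclidean algorithm on (867, 215) — divide until remainder is 0:
  867 = 4 · 215 + 7
  215 = 30 · 7 + 5
  7 = 1 · 5 + 2
  5 = 2 · 2 + 1
  2 = 2 · 1 + 0
gcd(867, 215) = 1.
Track Bezout coefficients alongside the remainders: start with r₀ = 867 = a·1 + b·0 (s = 1, t = 0) and r₁ = 215 = a·0 + b·1 (s = 0, t = 1); each new remainder r_{k+1} = r_{k-1} − q_k·r_k inherits s_{k+1} = s_{k-1} − q_k·s_k, t_{k+1} = t_{k-1} − q_k·t_k, so r_k = a·s_k + b·t_k at every step:
  q = 4: r = 7, s = 1 − 4·0 = 1, t = 0 − 4·1 = -4  (check: 867·1 + 215·(-4) = 7)
  q = 30: r = 5, s = 0 − 30·1 = -30, t = 1 − 30·(-4) = 121  (check: 867·(-30) + 215·121 = 5)
  q = 1: r = 2, s = 1 − 1·(-30) = 31, t = -4 − 1·121 = -125  (check: 867·31 + 215·(-125) = 2)
  q = 2: r = 1, s = -30 − 2·31 = -92, t = 121 − 2·(-125) = 371  (check: 867·(-92) + 215·371 = 1)
The row with r = 1 (the gcd) gives the Bezout coefficients s = -92, t = 371.
Result: 867 · (-92) + 215 · (371) = 1.

gcd(867, 215) = 1; s = -92, t = 371 (check: 867·(-92) + 215·371 = 1).


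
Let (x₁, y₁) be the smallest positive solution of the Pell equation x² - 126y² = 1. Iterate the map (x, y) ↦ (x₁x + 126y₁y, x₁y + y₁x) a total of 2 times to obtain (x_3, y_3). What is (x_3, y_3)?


Step 1: Find the fundamental solution (x₁, y₁) of x² - 126y² = 1.
  Expand √126 as a continued fraction. a₀ = ⌊√126⌋ = 11; iterate m_{k+1} = d_k·a_k − m_k, d_{k+1} = (126 − m_{k+1}²)/d_k, a_{k+1} = ⌊(a₀ + m_{k+1})/d_{k+1}⌋ (starting m₀ = 0, d₀ = 1), with convergents p_k = a_k·p_{k-1} + p_{k-2}, q_k = a_k·q_{k-1} + q_{k-2} (p₋₁ = 1, q₋₁ = 0):
  k = 0: a₀ = 11; p₀/q₀ = 11/1; p₀² − 126·q₀² = 121 − 126 = -5.
  k = 1: m = 11, d = 5, a = ⌊(11 + 11)/5⌋ = 4; p/q = (4·11 + 1)/(4·1 + 0) = 45/4; p² − 126·q² = 2025 − 2016 = 9.
  k = 2: m = 9, d = 9, a = ⌊(11 + 9)/9⌋ = 2; p/q = (2·45 + 11)/(2·4 + 1) = 101/9; p² − 126·q² = 10201 − 10206 = -5.
  k = 3: m = 9, d = 5, a = ⌊(11 + 9)/5⌋ = 4; p/q = (4·101 + 45)/(4·9 + 4) = 449/40; p² − 126·q² = 201601 − 201600 = 1.
  The first convergent with p² − 126·q² = 1 gives the fundamental solution (x₁, y₁) = (449, 40).
Step 2: Apply the recurrence (x_{n+1}, y_{n+1}) = (x₁x_n + 126y₁y_n, x₁y_n + y₁x_n) repeatedly.
  From (x_1, y_1) = (449, 40): x_2 = 449·449 + 126·40·40 = 403201; y_2 = 449·40 + 40·449 = 35920.
  From (x_2, y_2) = (403201, 35920): x_3 = 449·403201 + 126·40·35920 = 362074049; y_3 = 449·35920 + 40·403201 = 32256120.
Step 3: Verify x_3² - 126·y_3² = 131097616959254401 - 131097616959254400 = 1 (should be 1). ✓

(x_1, y_1) = (449, 40); (x_3, y_3) = (362074049, 32256120).


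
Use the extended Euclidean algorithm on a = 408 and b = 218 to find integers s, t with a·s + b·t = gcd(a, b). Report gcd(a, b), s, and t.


Euclidean algorithm on (408, 218) — divide until remainder is 0:
  408 = 1 · 218 + 190
  218 = 1 · 190 + 28
  190 = 6 · 28 + 22
  28 = 1 · 22 + 6
  22 = 3 · 6 + 4
  6 = 1 · 4 + 2
  4 = 2 · 2 + 0
gcd(408, 218) = 2.
Track Bezout coefficients alongside the remainders: start with r₀ = 408 = a·1 + b·0 (s = 1, t = 0) and r₁ = 218 = a·0 + b·1 (s = 0, t = 1); each new remainder r_{k+1} = r_{k-1} − q_k·r_k inherits s_{k+1} = s_{k-1} − q_k·s_k, t_{k+1} = t_{k-1} − q_k·t_k, so r_k = a·s_k + b·t_k at every step:
  q = 1: r = 190, s = 1 − 1·0 = 1, t = 0 − 1·1 = -1  (check: 408·1 + 218·(-1) = 190)
  q = 1: r = 28, s = 0 − 1·1 = -1, t = 1 − 1·(-1) = 2  (check: 408·(-1) + 218·2 = 28)
  q = 6: r = 22, s = 1 − 6·(-1) = 7, t = -1 − 6·2 = -13  (check: 408·7 + 218·(-13) = 22)
  q = 1: r = 6, s = -1 − 1·7 = -8, t = 2 − 1·(-13) = 15  (check: 408·(-8) + 218·15 = 6)
  q = 3: r = 4, s = 7 − 3·(-8) = 31, t = -13 − 3·15 = -58  (check: 408·31 + 218·(-58) = 4)
  q = 1: r = 2, s = -8 − 1·31 = -39, t = 15 − 1·(-58) = 73  (check: 408·(-39) + 218·73 = 2)
The row with r = 2 (the gcd) gives the Bezout coefficients s = -39, t = 73.
Result: 408 · (-39) + 218 · (73) = 2.

gcd(408, 218) = 2; s = -39, t = 73 (check: 408·(-39) + 218·73 = 2).
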